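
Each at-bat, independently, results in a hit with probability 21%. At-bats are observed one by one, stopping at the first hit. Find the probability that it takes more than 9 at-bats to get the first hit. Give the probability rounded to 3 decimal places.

Y = number of at-bats to the first success; geometric, p = 0.21.
P(Y > 9) = P(first 9 all fail) = (1−p)^9 = 0.11985

0.120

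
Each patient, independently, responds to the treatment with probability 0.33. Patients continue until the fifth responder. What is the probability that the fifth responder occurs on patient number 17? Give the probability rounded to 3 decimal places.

0.058

Y = trial on which the fifth success occurs; negative binomial, r=5, p=0.33.
P(Y=17) = C(16,4) · p^5 · (1−p)^12
= 1820 · 0.0039135 · 0.0081827 = 0.05828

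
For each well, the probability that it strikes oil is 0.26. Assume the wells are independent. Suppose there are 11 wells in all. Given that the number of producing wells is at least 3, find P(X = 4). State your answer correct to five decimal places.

X ~ Binomial(11, 0.26). Want P(X=4 | X≥3) = P(X=4) / P(X≥3).
P(X=4) = C(11,4)·0.26^4·0.74^7 = 0.1832438
P(X≥3) = 1 − 0.0364375 − 0.1408261 − 0.2473972 = 0.5753391
Ratio = 0.1832438 / 0.5753391 = 0.3184971

0.31850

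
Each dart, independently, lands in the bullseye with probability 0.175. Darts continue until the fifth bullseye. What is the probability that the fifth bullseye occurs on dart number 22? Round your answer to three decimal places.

0.037

Y = trial on which the fifth success occurs; negative binomial, r=5, p=0.175.
P(Y=22) = C(21,4) · p^5 · (1−p)^17
= 5985 · 0.00016413 · 0.037994 = 0.03732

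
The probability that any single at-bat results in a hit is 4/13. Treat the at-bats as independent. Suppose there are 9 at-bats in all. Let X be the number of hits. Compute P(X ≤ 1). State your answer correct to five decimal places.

X ~ Binomial(9, 0.307692); P(X ≤ 1) = Σ C(9,k) p^k (1−p)^(9−k) over k:
  k=0: C(9,0)·0.307692^0·0.692308^9 = 0.0365336
  k=1: C(9,1)·0.307692^1·0.692308^8 = 0.1461344
Total = 0.1826680

0.18267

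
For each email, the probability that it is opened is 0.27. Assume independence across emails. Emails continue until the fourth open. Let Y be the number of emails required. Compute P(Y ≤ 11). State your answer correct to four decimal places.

Finishing within 11 emails ⇔ at least 4 successes in the first 11. With X ~ Binomial(11, 0.27), P(Y ≤ 11) = 1 − P(X ≤ 3).
  k=0: C(11,0)·0.27^0·0.73^11 = 0.031373
  k=1: C(11,1)·0.27^1·0.73^10 = 0.127639
  k=2: C(11,2)·0.27^2·0.73^9 = 0.236046
  k=3: C(11,3)·0.27^3·0.73^8 = 0.261914
1 − 0.656971 = 0.343029

0.3430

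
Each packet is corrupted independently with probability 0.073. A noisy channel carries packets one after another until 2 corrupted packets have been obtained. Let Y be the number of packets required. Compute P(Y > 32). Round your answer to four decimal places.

0.3112

Needing more than 32 packets ⇔ fewer than 2 successes in the first 32. With X ~ Binomial(32, 0.073), P(Y > 32) = P(X ≤ 1).
  k=0: C(32,0)·0.073^0·0.927^32 = 0.088420
  k=1: C(32,1)·0.073^1·0.927^31 = 0.222815
P(X ≤ 1) = 0.311235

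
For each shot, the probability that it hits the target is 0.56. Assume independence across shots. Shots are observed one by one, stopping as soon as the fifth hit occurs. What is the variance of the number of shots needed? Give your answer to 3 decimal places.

Y = total shots until the fifth success; negative binomial with r=5, p=0.56.
Var(Y) = r(1−p)/p² = 5·0.44 / 0.56² = 7.01531

7.015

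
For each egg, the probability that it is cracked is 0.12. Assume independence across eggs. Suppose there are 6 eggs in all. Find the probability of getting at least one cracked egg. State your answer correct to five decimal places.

0.53560

P(at least one) = 1 − P(none) = 1 − (1 − 0.12)^6
= 1 − 0.4644041 = 0.5355959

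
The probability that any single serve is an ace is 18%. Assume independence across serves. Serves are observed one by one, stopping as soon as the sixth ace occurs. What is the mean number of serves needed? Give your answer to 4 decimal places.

Y = total serves until the sixth success; negative binomial with r=6, p=0.18.
E[Y] = r / p = 6 / 0.18 = 33.333333

33.3333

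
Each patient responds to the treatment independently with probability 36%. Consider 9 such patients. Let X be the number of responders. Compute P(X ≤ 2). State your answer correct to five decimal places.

X ~ Binomial(9, 0.36); P(X ≤ 2) = Σ C(9,k) p^k (1−p)^(9−k) over k:
  k=0: C(9,0)·0.36^0·0.64^9 = 0.0180144
  k=1: C(9,1)·0.36^1·0.64^8 = 0.0911979
  k=2: C(9,2)·0.36^2·0.64^7 = 0.2051953
Total = 0.3144075

0.31441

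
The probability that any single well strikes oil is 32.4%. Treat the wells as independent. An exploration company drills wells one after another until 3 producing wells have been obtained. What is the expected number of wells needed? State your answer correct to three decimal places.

9.259

Y = total wells until the third success; negative binomial with r=3, p=0.324.
E[Y] = r / p = 3 / 0.324 = 9.25926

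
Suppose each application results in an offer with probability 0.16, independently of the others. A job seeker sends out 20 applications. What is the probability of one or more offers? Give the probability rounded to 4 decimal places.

0.9694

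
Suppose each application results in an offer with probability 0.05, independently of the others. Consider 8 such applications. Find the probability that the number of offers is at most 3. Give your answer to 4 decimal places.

X ~ Binomial(8, 0.05); P(X ≤ 3) = Σ C(8,k) p^k (1−p)^(8−k) over k:
  k=0: C(8,0)·0.05^0·0.95^8 = 0.663420
  k=1: C(8,1)·0.05^1·0.95^7 = 0.279335
  k=2: C(8,2)·0.05^2·0.95^6 = 0.051456
  k=3: C(8,3)·0.05^3·0.95^5 = 0.005416
Total = 0.999628

0.9996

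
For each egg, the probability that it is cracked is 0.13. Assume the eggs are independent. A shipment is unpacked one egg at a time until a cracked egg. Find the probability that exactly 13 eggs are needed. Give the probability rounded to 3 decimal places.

0.024

Geometric (trials to first success), p = 0.13.
P(Y = 13) = (1−p)^12 · p = 0.18803 · 0.13 = 0.02444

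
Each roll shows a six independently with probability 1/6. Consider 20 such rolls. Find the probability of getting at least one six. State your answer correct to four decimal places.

0.9739

P(at least one) = 1 − P(none) = 1 − (1 − 0.166667)^20
= 1 − 0.026084 = 0.973916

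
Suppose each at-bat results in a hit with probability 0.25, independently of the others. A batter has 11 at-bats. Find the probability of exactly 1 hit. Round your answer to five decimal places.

X ~ Binomial(n=11, p=0.25).
P(X=1) = C(11,1) · p^1 · (1−p)^10
= 11 · 0.25 · 0.056314 = 0.1548622

0.15486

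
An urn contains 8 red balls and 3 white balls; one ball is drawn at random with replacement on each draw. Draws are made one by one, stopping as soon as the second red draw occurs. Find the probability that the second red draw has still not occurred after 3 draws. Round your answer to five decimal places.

Needing more than 3 draws ⇔ fewer than 2 successes in the first 3. With X ~ Binomial(3, 0.727273), P(Y > 3) = P(X ≤ 1).
  k=0: C(3,0)·0.727273^0·0.272727^3 = 0.0202855
  k=1: C(3,1)·0.727273^1·0.272727^2 = 0.1622840
P(X ≤ 1) = 0.1825695

0.18257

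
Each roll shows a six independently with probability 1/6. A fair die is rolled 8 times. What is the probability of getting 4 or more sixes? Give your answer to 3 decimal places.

X ~ Binomial(8, 0.166667); P(X ≥ 4) = Σ C(8,k) p^k (1−p)^(8−k) over k:
  k=4: C(8,4)·0.166667^4·0.833333^4 = 0.02605
  k=5: C(8,5)·0.166667^5·0.833333^3 = 0.00417
  k=6: C(8,6)·0.166667^6·0.833333^2 = 0.00042
  k=7: C(8,7)·0.166667^7·0.833333^1 = 0.00002
  k=8: C(8,8)·0.166667^8·0.833333^0 = 0.00000
Total = 0.03066

0.031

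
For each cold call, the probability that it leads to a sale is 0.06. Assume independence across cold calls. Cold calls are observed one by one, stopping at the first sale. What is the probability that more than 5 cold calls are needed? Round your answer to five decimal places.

Y = number of cold calls to the first success; geometric, p = 0.06.
P(Y > 5) = P(first 5 all fail) = (1−p)^5 = 0.7339040

0.73390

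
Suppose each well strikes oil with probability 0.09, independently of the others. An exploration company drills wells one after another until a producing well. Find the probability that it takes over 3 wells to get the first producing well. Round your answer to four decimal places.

Y = number of wells to the first success; geometric, p = 0.09.
P(Y > 3) = P(first 3 all fail) = (1−p)^3 = 0.753571

0.7536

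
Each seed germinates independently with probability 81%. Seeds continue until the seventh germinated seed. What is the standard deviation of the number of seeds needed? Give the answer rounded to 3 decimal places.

1.424

Y = total seeds until the seventh success; negative binomial with r=7, p=0.81.
SD(Y) = √[r(1−p)/p²] = √(2.02713) = 1.42377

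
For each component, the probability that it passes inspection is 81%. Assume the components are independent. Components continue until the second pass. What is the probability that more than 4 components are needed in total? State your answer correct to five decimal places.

0.02353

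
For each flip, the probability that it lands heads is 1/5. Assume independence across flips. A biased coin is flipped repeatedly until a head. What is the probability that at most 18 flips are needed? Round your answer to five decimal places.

Y = number of flips to the first success; geometric, p = 0.20.
P(Y ≤ 18) = 1 − (1−p)^18 = 1 − 0.0180144 = 0.9819856

0.98199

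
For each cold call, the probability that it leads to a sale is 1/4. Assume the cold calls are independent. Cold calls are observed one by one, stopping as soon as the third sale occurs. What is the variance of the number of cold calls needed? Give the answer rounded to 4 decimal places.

36.0000

Y = total cold calls until the third success; negative binomial with r=3, p=0.25.
Var(Y) = r(1−p)/p² = 3·0.75 / 0.25² = 36.000000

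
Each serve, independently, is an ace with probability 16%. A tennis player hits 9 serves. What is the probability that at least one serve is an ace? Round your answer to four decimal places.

P(at least one) = 1 − P(none) = 1 − (1 − 0.16)^9
= 1 − 0.208216 = 0.791784

0.7918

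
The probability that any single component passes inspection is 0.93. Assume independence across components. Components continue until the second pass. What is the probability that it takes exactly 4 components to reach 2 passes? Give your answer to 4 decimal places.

0.0127

Y = trial on which the second success occurs; negative binomial, r=2, p=0.93.
P(Y=4) = C(3,1) · p^2 · (1−p)^2
= 3 · 0.8649 · 0.0049 = 0.012714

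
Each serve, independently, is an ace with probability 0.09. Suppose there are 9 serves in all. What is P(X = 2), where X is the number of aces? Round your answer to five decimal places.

0.15069

X ~ Binomial(n=9, p=0.09).
P(X=2) = C(9,2) · p^2 · (1−p)^7
= 36 · 0.0081 · 0.51676 = 0.1506875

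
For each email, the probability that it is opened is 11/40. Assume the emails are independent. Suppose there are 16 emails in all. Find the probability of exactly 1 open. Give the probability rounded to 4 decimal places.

0.0354

X ~ Binomial(n=16, p=0.275).
P(X=1) = C(16,1) · p^1 · (1−p)^15
= 16 · 0.275 · 0.0080366 = 0.035361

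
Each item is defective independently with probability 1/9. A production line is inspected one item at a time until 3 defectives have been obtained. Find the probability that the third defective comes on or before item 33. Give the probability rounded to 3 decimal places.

Finishing within 33 items ⇔ at least 3 successes in the first 33. With X ~ Binomial(33, 0.111111), P(Y ≤ 33) = 1 − P(X ≤ 2).
  k=0: C(33,0)·0.111111^0·0.888889^33 = 0.02051
  k=1: C(33,1)·0.111111^1·0.888889^32 = 0.08460
  k=2: C(33,2)·0.111111^2·0.888889^31 = 0.16921
1 − 0.27432 = 0.72568

0.726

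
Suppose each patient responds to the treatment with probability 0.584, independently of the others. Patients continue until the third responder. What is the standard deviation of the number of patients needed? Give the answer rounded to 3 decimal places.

Y = total patients until the third success; negative binomial with r=3, p=0.584.
SD(Y) = √[r(1−p)/p²] = √(3.65922) = 1.91291

1.913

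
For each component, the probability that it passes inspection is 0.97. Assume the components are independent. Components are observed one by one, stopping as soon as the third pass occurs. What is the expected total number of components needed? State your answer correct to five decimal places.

Y = total components until the third success; negative binomial with r=3, p=0.97.
E[Y] = r / p = 3 / 0.97 = 3.0927835

3.09278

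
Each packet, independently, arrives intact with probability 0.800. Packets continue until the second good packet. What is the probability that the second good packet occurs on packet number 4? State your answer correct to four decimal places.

Y = trial on which the second success occurs; negative binomial, r=2, p=0.80.
P(Y=4) = C(3,1) · p^2 · (1−p)^2
= 3 · 0.64 · 0.04 = 0.076800

0.0768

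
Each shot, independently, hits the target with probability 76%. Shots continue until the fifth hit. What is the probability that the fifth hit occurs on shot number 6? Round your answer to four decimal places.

Y = trial on which the fifth success occurs; negative binomial, r=5, p=0.76.
P(Y=6) = C(5,4) · p^5 · (1−p)^1
= 5 · 0.25355 · 0.24 = 0.304263

0.3043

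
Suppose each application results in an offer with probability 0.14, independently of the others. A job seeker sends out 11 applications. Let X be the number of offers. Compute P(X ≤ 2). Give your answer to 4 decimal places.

0.8085

X ~ Binomial(11, 0.14); P(X ≤ 2) = Σ C(11,k) p^k (1−p)^(11−k) over k:
  k=0: C(11,0)·0.14^0·0.86^11 = 0.190319
  k=1: C(11,1)·0.14^1·0.86^10 = 0.340804
  k=2: C(11,2)·0.14^2·0.86^9 = 0.277399
Total = 0.808523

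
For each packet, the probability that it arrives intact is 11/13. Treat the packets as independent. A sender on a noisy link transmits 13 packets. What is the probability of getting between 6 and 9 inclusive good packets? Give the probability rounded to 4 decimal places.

0.1266

X ~ Binomial(13, 0.846154); P(6 ≤ X ≤ 9) = Σ C(13,k) p^k (1−p)^(13−k) over k:
  k=6: C(13,6)·0.846154^6·0.153846^7 = 0.001285
  k=7: C(13,7)·0.846154^7·0.153846^6 = 0.007066
  k=8: C(13,8)·0.846154^8·0.153846^5 = 0.029148
  k=9: C(13,9)·0.846154^9·0.153846^4 = 0.089063
Total = 0.126562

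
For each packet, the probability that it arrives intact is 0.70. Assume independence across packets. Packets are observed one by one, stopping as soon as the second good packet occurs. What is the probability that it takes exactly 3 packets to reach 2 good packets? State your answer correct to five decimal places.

Y = trial on which the second success occurs; negative binomial, r=2, p=0.70.
P(Y=3) = C(2,1) · p^2 · (1−p)^1
= 2 · 0.49 · 0.3 = 0.2940000

0.29400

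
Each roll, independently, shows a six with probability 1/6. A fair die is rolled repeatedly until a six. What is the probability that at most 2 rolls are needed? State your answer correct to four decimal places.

Y = number of rolls to the first success; geometric, p = 0.166667.
P(Y ≤ 2) = 1 − (1−p)^2 = 1 − 0.694444 = 0.305556

0.3056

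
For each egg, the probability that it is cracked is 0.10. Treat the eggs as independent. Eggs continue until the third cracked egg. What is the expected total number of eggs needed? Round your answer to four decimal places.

30.0000

Y = total eggs until the third success; negative binomial with r=3, p=0.10.
E[Y] = r / p = 3 / 0.10 = 30.000000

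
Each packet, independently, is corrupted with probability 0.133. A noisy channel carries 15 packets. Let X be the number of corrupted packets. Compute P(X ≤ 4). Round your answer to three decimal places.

0.961

X ~ Binomial(15, 0.133); P(X ≤ 4) = Σ C(15,k) p^k (1−p)^(15−k) over k:
  k=0: C(15,0)·0.133^0·0.867^15 = 0.11757
  k=1: C(15,1)·0.133^1·0.867^14 = 0.27053
  k=2: C(15,2)·0.133^2·0.867^13 = 0.29050
  k=3: C(15,3)·0.133^3·0.867^12 = 0.19311
  k=4: C(15,4)·0.133^4·0.867^11 = 0.08887
Total = 0.96057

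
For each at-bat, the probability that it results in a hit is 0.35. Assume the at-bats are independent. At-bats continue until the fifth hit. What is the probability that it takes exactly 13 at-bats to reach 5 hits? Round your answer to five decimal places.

0.08284

Y = trial on which the fifth success occurs; negative binomial, r=5, p=0.35.
P(Y=13) = C(12,4) · p^5 · (1−p)^8
= 495 · 0.0052522 · 0.031864 = 0.0828423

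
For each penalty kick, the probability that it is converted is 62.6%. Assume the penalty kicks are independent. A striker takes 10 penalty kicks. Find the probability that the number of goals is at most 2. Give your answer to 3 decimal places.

0.008

X ~ Binomial(10, 0.626); P(X ≤ 2) = Σ C(10,k) p^k (1−p)^(10−k) over k:
  k=0: C(10,0)·0.626^0·0.374^10 = 0.00005
  k=1: C(10,1)·0.626^1·0.374^9 = 0.00090
  k=2: C(10,2)·0.626^2·0.374^8 = 0.00675
Total = 0.00770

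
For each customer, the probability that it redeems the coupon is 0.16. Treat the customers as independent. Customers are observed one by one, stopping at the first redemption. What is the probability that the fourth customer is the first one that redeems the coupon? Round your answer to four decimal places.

Geometric (trials to first success), p = 0.16.
P(Y = 4) = (1−p)^3 · p = 0.5927 · 0.16 = 0.094833

0.0948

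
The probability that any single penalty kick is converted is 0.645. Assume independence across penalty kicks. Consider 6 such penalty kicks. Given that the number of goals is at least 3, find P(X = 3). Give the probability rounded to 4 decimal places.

0.2738

X ~ Binomial(6, 0.645). Want P(X=3 | X≥3) = P(X=3) / P(X≥3).
P(X=3) = C(6,3)·0.645^3·0.355^3 = 0.240101
P(X≥3) = 1 − 0.002002 − 0.021820 − 0.099112 = 0.877067
Ratio = 0.240101 / 0.877067 = 0.273755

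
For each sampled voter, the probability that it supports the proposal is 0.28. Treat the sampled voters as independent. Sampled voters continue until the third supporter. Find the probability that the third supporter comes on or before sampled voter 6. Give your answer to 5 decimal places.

0.21958

Finishing within 6 sampled voters ⇔ at least 3 successes in the first 6. With X ~ Binomial(6, 0.28), P(Y ≤ 6) = 1 − P(X ≤ 2).
  k=0: C(6,0)·0.28^0·0.72^6 = 0.1393141
  k=1: C(6,1)·0.28^1·0.72^5 = 0.3250662
  k=2: C(6,2)·0.28^2·0.72^4 = 0.3160365
1 − 0.7804168 = 0.2195832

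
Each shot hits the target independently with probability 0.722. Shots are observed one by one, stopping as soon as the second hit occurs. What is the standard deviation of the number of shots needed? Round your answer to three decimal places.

Y = total shots until the second success; negative binomial with r=2, p=0.722.
SD(Y) = √[r(1−p)/p²] = √(1.06660) = 1.03276

1.033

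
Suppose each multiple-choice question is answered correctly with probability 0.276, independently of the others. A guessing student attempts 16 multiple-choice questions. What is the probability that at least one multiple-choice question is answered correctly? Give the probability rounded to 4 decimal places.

P(at least one) = 1 − P(none) = 1 − (1 − 0.276)^16
= 1 − 0.005699 = 0.994301

0.9943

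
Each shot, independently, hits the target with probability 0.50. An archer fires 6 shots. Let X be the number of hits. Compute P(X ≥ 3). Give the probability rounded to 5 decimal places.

0.65625

X ~ Binomial(6, 0.50); P(X ≥ 3) = Σ C(6,k) p^k (1−p)^(6−k) over k:
  k=3: C(6,3)·0.50^3·0.50^3 = 0.3125000
  k=4: C(6,4)·0.50^4·0.50^2 = 0.2343750
  k=5: C(6,5)·0.50^5·0.50^1 = 0.0937500
  k=6: C(6,6)·0.50^6·0.50^0 = 0.0156250
Total = 0.6562500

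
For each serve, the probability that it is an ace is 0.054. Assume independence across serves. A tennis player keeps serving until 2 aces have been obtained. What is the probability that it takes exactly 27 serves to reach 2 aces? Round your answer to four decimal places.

0.0189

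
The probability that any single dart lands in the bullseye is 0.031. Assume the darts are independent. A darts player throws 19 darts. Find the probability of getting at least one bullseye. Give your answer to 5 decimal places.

P(at least one) = 1 − P(none) = 1 − (1 − 0.031)^19
= 1 − 0.5497329 = 0.4502671

0.45027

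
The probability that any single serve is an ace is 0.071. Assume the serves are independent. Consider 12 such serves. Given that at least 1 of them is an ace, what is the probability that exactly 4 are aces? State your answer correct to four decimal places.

0.0119

X ~ Binomial(12, 0.071). Want P(X=4 | X≥1) = P(X=4) / P(X≥1).
P(X=4) = C(12,4)·0.071^4·0.929^8 = 0.006979
P(X≥1) = 1 − 0.413227 = 0.586773
Ratio = 0.006979 / 0.586773 = 0.011893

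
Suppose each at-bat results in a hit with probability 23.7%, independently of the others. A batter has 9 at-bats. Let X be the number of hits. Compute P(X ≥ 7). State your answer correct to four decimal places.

0.0010

X ~ Binomial(9, 0.237); P(X ≥ 7) = Σ C(9,k) p^k (1−p)^(9−k) over k:
  k=7: C(9,7)·0.237^7·0.763^2 = 0.000880
  k=8: C(9,8)·0.237^8·0.763^1 = 0.000068
  k=9: C(9,9)·0.237^9·0.763^0 = 0.000002
Total = 0.000951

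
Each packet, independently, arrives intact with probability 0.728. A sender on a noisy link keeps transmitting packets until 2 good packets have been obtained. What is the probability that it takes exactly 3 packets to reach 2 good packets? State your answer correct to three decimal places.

Y = trial on which the second success occurs; negative binomial, r=2, p=0.728.
P(Y=3) = C(2,1) · p^2 · (1−p)^1
= 2 · 0.52998 · 0.272 = 0.28831

0.288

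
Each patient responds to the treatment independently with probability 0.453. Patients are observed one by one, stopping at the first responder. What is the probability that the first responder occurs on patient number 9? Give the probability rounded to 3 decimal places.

0.004

Geometric (trials to first success), p = 0.453.
P(Y = 9) = (1−p)^8 · p = 0.0080149 · 0.453 = 0.00363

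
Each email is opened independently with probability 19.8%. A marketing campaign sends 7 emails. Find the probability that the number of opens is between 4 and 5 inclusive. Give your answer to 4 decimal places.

0.0319

X ~ Binomial(7, 0.198); P(4 ≤ X ≤ 5) = Σ C(7,k) p^k (1−p)^(7−k) over k:
  k=4: C(7,4)·0.198^4·0.802^3 = 0.027749
  k=5: C(7,5)·0.198^5·0.802^2 = 0.004110
Total = 0.031860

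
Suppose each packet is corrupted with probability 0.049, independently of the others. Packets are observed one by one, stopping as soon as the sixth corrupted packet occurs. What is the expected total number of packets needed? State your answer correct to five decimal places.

122.44898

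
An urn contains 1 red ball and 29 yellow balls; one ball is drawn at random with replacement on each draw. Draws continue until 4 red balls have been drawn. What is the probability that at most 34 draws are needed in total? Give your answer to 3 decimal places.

Finishing within 34 draws ⇔ at least 4 successes in the first 34. With X ~ Binomial(34, 0.033333), P(Y ≤ 34) = 1 − P(X ≤ 3).
  k=0: C(34,0)·0.033333^0·0.966667^34 = 0.31580
  k=1: C(34,1)·0.033333^1·0.966667^33 = 0.37025
  k=2: C(34,2)·0.033333^2·0.966667^32 = 0.21066
  k=3: C(34,3)·0.033333^3·0.966667^31 = 0.07748
1 − 0.97418 = 0.02582

0.026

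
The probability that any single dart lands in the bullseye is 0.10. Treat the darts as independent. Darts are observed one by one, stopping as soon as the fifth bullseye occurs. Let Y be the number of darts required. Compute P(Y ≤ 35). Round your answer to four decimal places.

0.2693

Finishing within 35 darts ⇔ at least 5 successes in the first 35. With X ~ Binomial(35, 0.10), P(Y ≤ 35) = 1 − P(X ≤ 4).
  k=0: C(35,0)·0.10^0·0.90^35 = 0.025032
  k=1: C(35,1)·0.10^1·0.90^34 = 0.097345
  k=2: C(35,2)·0.10^2·0.90^33 = 0.183874
  k=3: C(35,3)·0.10^3·0.90^32 = 0.224735
  k=4: C(35,4)·0.10^4·0.90^31 = 0.199764
1 − 0.730749 = 0.269251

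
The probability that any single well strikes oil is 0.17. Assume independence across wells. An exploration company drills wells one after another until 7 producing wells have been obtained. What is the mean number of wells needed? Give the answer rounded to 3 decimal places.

41.176

Y = total wells until the seventh success; negative binomial with r=7, p=0.17.
E[Y] = r / p = 7 / 0.17 = 41.17647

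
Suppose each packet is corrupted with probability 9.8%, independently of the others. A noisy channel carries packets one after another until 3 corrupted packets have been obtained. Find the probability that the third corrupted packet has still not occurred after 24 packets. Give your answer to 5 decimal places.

0.57760

Needing more than 24 packets ⇔ fewer than 3 successes in the first 24. With X ~ Binomial(24, 0.098), P(Y > 24) = P(X ≤ 2).
  k=0: C(24,0)·0.098^0·0.902^24 = 0.0841312
  k=1: C(24,1)·0.098^1·0.902^23 = 0.2193753
  k=2: C(24,2)·0.098^2·0.902^22 = 0.2740975
P(X ≤ 2) = 0.5776039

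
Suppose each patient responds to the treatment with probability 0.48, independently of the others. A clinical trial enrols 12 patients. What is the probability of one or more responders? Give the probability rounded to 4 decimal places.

P(at least one) = 1 − P(none) = 1 − (1 − 0.48)^12
= 1 − 0.000391 = 0.999609

0.9996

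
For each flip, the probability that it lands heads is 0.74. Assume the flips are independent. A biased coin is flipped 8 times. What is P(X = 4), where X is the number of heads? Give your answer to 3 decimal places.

0.096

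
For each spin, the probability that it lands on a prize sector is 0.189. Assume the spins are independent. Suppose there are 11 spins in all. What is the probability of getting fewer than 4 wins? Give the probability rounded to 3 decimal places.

X ~ Binomial(11, 0.189); P(X ≤ 3) = Σ C(11,k) p^k (1−p)^(11−k) over k:
  k=0: C(11,0)·0.189^0·0.811^11 = 0.09982
  k=1: C(11,1)·0.189^1·0.811^10 = 0.25590
  k=2: C(11,2)·0.189^2·0.811^9 = 0.29818
  k=3: C(11,3)·0.189^3·0.811^8 = 0.20847
Total = 0.86236

0.862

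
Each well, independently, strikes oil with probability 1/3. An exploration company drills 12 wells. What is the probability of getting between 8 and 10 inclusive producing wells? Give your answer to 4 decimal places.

0.0187

X ~ Binomial(12, 0.333333); P(8 ≤ X ≤ 10) = Σ C(12,k) p^k (1−p)^(12−k) over k:
  k=8: C(12,8)·0.333333^8·0.666667^4 = 0.014903
  k=9: C(12,9)·0.333333^9·0.666667^3 = 0.003312
  k=10: C(12,10)·0.333333^10·0.666667^2 = 0.000497
Total = 0.018711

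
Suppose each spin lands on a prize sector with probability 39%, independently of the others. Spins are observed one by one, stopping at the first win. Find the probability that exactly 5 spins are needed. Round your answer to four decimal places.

Geometric (trials to first success), p = 0.39.
P(Y = 5) = (1−p)^4 · p = 0.13846 · 0.39 = 0.053999

0.0540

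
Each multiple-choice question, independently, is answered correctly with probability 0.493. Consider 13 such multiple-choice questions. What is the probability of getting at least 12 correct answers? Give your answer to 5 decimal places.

0.00146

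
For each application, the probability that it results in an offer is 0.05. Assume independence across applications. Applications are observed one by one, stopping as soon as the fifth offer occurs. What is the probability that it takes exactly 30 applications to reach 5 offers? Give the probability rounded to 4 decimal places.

0.0021

Y = trial on which the fifth success occurs; negative binomial, r=5, p=0.05.
P(Y=30) = C(29,4) · p^5 · (1−p)^25
= 23751 · 3.125e-07 · 0.27739 = 0.002059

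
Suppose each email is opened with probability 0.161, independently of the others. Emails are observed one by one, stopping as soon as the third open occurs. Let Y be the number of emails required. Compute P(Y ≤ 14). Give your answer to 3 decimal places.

0.397

Finishing within 14 emails ⇔ at least 3 successes in the first 14. With X ~ Binomial(14, 0.161), P(Y ≤ 14) = 1 − P(X ≤ 2).
  k=0: C(14,0)·0.161^0·0.839^14 = 0.08564
  k=1: C(14,1)·0.161^1·0.839^13 = 0.23007
  k=2: C(14,2)·0.161^2·0.839^12 = 0.28697
1 − 0.60268 = 0.39732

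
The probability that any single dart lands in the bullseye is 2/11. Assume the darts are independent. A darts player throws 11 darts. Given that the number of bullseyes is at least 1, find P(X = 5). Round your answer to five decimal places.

X ~ Binomial(11, 0.181818). Want P(X=5 | X≥1) = P(X=5) / P(X≥1).
P(X=5) = C(11,5)·0.181818^5·0.818182^6 = 0.0275377
P(X≥1) = 1 − 0.1099887 = 0.8900113
Ratio = 0.0275377 / 0.8900113 = 0.0309408

0.03094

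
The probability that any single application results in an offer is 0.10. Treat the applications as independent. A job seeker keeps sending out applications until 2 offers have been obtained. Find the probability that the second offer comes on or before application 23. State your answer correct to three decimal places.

Finishing within 23 applications ⇔ at least 2 successes in the first 23. With X ~ Binomial(23, 0.10), P(Y ≤ 23) = 1 − P(X ≤ 1).
  k=0: C(23,0)·0.10^0·0.90^23 = 0.08863
  k=1: C(23,1)·0.10^1·0.90^22 = 0.22650
1 − 0.31513 = 0.68487

0.685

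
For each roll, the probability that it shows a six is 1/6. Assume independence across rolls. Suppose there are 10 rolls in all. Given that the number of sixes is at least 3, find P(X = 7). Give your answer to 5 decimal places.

0.00110

X ~ Binomial(10, 0.166667). Want P(X=7 | X≥3) = P(X=7) / P(X≥3).
P(X=7) = C(10,7)·0.166667^7·0.833333^3 = 0.0002481
P(X≥3) = 1 − 0.1615056 − 0.3230112 − 0.2907100 = 0.2247732
Ratio = 0.0002481 / 0.2247732 = 0.0011037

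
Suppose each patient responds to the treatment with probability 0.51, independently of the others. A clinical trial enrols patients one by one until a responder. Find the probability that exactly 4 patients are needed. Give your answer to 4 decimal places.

0.0600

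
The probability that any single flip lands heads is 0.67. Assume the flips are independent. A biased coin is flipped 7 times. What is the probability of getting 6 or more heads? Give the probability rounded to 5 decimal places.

0.26957

X ~ Binomial(7, 0.67); P(X ≥ 6) = Σ C(7,k) p^k (1−p)^(7−k) over k:
  k=6: C(7,6)·0.67^6·0.33^1 = 0.2089589
  k=7: C(7,7)·0.67^7·0.33^0 = 0.0606071
Total = 0.2695660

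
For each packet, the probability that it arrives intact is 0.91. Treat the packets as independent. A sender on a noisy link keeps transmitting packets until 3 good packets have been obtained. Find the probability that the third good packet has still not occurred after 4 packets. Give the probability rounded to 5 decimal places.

0.04296

Needing more than 4 packets ⇔ fewer than 3 successes in the first 4. With X ~ Binomial(4, 0.91), P(Y > 4) = P(X ≤ 2).
  k=0: C(4,0)·0.91^0·0.09^4 = 0.0000656
  k=1: C(4,1)·0.91^1·0.09^3 = 0.0026536
  k=2: C(4,2)·0.91^2·0.09^2 = 0.0402457
P(X ≤ 2) = 0.0429648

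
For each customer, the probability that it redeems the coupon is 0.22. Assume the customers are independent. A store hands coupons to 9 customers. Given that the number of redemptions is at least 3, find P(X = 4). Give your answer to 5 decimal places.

0.26986

X ~ Binomial(9, 0.22). Want P(X=4 | X≥3) = P(X=4) / P(X≥3).
P(X=4) = C(9,4)·0.22^4·0.78^5 = 0.0852186
P(X≥3) = 1 − 0.1068689 − 0.2712826 − 0.3060625 = 0.3157860
Ratio = 0.0852186 / 0.3157860 = 0.2698618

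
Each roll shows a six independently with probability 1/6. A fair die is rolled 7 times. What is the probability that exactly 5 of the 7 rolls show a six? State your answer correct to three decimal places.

X ~ Binomial(n=7, p=0.166667).
P(X=5) = C(7,5) · p^5 · (1−p)^2
= 21 · 0.0001286 · 0.69444 = 0.00188

0.002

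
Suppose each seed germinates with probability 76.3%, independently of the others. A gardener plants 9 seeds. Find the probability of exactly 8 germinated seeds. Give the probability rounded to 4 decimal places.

X ~ Binomial(n=9, p=0.763).
P(X=8) = C(9,8) · p^8 · (1−p)^1
= 9 · 0.11487 · 0.237 = 0.245012

0.2450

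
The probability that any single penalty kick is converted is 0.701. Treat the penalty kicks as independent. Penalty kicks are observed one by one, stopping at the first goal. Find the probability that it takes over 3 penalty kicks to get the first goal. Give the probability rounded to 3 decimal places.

0.027

Y = number of penalty kicks to the first success; geometric, p = 0.701.
P(Y > 3) = P(first 3 all fail) = (1−p)^3 = 0.02673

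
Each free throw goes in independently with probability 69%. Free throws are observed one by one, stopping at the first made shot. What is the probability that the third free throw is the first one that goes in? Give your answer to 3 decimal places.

0.066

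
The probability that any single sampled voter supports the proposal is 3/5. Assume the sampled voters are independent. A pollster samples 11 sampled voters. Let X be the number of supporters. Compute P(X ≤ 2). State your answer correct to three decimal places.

0.006

X ~ Binomial(11, 0.60); P(X ≤ 2) = Σ C(11,k) p^k (1−p)^(11−k) over k:
  k=0: C(11,0)·0.60^0·0.40^11 = 0.00004
  k=1: C(11,1)·0.60^1·0.40^10 = 0.00069
  k=2: C(11,2)·0.60^2·0.40^9 = 0.00519
Total = 0.00592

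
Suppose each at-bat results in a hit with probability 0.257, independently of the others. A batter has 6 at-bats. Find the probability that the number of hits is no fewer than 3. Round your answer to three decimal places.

0.181

X ~ Binomial(6, 0.257); P(X ≥ 3) = Σ C(6,k) p^k (1−p)^(6−k) over k:
  k=3: C(6,3)·0.257^3·0.743^3 = 0.13925
  k=4: C(6,4)·0.257^4·0.743^2 = 0.03612
  k=5: C(6,5)·0.257^5·0.743^1 = 0.00500
  k=6: C(6,6)·0.257^6·0.743^0 = 0.00029
Total = 0.18066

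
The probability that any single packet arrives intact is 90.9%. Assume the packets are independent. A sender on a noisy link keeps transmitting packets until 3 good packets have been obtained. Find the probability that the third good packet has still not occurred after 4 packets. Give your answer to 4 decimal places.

0.0439

Needing more than 4 packets ⇔ fewer than 3 successes in the first 4. With X ~ Binomial(4, 0.909), P(Y > 4) = P(X ≤ 2).
  k=0: C(4,0)·0.909^0·0.091^4 = 0.000069
  k=1: C(4,1)·0.909^1·0.091^3 = 0.002740
  k=2: C(4,2)·0.909^2·0.091^2 = 0.041055
P(X ≤ 2) = 0.043863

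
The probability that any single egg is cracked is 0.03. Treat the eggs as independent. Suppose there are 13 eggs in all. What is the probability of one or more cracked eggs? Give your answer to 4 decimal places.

P(at least one) = 1 − P(none) = 1 − (1 − 0.03)^13
= 1 − 0.673027 = 0.326973

0.3270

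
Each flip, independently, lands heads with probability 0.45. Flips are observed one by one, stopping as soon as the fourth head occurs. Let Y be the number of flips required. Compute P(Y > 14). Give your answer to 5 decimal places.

Needing more than 14 flips ⇔ fewer than 4 successes in the first 14. With X ~ Binomial(14, 0.45), P(Y > 14) = P(X ≤ 3).
  k=0: C(14,0)·0.45^0·0.55^14 = 0.0002318
  k=1: C(14,1)·0.45^1·0.55^13 = 0.0026549
  k=2: C(14,2)·0.45^2·0.55^12 = 0.0141195
  k=3: C(14,3)·0.45^3·0.55^11 = 0.0462092
P(X ≤ 3) = 0.0632154

0.06322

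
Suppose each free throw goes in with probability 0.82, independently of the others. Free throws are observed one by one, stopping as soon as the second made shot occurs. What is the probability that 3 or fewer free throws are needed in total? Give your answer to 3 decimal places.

0.914

Finishing within 3 free throws ⇔ at least 2 successes in the first 3. With X ~ Binomial(3, 0.82), P(Y ≤ 3) = 1 − P(X ≤ 1).
  k=0: C(3,0)·0.82^0·0.18^3 = 0.00583
  k=1: C(3,1)·0.82^1·0.18^2 = 0.07970
1 − 0.08554 = 0.91446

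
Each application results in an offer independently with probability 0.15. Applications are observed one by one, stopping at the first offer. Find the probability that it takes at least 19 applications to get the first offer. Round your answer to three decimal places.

0.054

Y = number of applications to the first success; geometric, p = 0.15.
P(Y > 18) = P(first 18 all fail) = (1−p)^18 = 0.05365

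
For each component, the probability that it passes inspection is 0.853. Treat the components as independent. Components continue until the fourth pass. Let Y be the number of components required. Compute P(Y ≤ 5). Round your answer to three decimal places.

0.841

Finishing within 5 components ⇔ at least 4 successes in the first 5. With X ~ Binomial(5, 0.853), P(Y ≤ 5) = 1 − P(X ≤ 3).
  k=0: C(5,0)·0.853^0·0.147^5 = 0.00007
  k=1: C(5,1)·0.853^1·0.147^4 = 0.00199
  k=2: C(5,2)·0.853^2·0.147^3 = 0.02311
  k=3: C(5,3)·0.853^3·0.147^2 = 0.13412
1 − 0.15929 = 0.84071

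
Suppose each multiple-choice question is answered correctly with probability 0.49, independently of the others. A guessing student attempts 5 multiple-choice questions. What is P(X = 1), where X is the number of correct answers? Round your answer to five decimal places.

0.16575

X ~ Binomial(n=5, p=0.49).
P(X=1) = C(5,1) · p^1 · (1−p)^4
= 5 · 0.49 · 0.067652 = 0.1657474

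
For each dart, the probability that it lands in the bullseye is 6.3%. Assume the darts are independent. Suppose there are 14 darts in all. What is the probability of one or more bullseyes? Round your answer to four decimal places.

0.5979

P(at least one) = 1 − P(none) = 1 − (1 − 0.063)^14
= 1 − 0.402119 = 0.597881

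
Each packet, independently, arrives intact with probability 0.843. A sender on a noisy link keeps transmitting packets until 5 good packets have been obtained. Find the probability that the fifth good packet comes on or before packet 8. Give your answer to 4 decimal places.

0.9750

Finishing within 8 packets ⇔ at least 5 successes in the first 8. With X ~ Binomial(8, 0.843), P(Y ≤ 8) = 1 − P(X ≤ 4).
  k=0: C(8,0)·0.843^0·0.157^8 = 0.000000
  k=1: C(8,1)·0.843^1·0.157^7 = 0.000016
  k=2: C(8,2)·0.843^2·0.157^6 = 0.000298
  k=3: C(8,3)·0.843^3·0.157^5 = 0.003200
  k=4: C(8,4)·0.843^4·0.157^4 = 0.021479
1 − 0.024993 = 0.975007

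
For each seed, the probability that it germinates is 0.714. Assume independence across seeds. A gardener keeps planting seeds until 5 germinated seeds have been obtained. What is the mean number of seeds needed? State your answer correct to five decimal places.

7.00280

Y = total seeds until the fifth success; negative binomial with r=5, p=0.714.
E[Y] = r / p = 5 / 0.714 = 7.0028011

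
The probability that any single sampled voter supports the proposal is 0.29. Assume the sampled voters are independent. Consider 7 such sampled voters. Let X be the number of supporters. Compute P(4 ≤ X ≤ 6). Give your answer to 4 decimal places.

X ~ Binomial(7, 0.29); P(4 ≤ X ≤ 6) = Σ C(7,k) p^k (1−p)^(7−k) over k:
  k=4: C(7,4)·0.29^4·0.71^3 = 0.088600
  k=5: C(7,5)·0.29^5·0.71^2 = 0.021713
  k=6: C(7,6)·0.29^6·0.71^1 = 0.002956
Total = 0.113270

0.1133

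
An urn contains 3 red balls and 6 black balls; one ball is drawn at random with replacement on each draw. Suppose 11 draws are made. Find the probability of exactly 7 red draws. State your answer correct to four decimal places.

X ~ Binomial(n=11, p=0.333333).
P(X=7) = C(11,7) · p^7 · (1−p)^4
= 330 · 0.00045725 · 0.19753 = 0.029806

0.0298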